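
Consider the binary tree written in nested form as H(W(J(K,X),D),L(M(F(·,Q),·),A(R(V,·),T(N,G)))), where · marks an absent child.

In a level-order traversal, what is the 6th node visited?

M

Level-order visits nodes level by level from the root, left to right within each level.
Level 0: H
Level 1: W, L
Level 2: J, D, M, A
Level 3: K, X, F, R, T
Level 4: Q, V, N, G
Full level-order sequence: H, W, L, J, D, M, A, K, X, F, R, T, Q, V, N, G.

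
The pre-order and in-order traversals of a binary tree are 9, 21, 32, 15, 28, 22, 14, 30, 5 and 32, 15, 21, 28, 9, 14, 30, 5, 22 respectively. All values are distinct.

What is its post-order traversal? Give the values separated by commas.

15, 32, 28, 21, 5, 30, 14, 22, 9

The first element of pre-order is the root; it splits in-order into left and right subtrees.
Root 9: left subtree has 4 nodes {32, 15, 21, 28}, right has 4 {14, 30, 5, 22}.
  Root 21: left subtree has 2 nodes {32, 15}, right has 1 {28}.
    Root 32: left subtree has 0 nodes { }, right has 1 {15}.
  Root 22: left subtree has 3 nodes {14, 30, 5}, right has 0 { }.
    Root 14: left subtree has 0 nodes { }, right has 2 {30, 5}.
      Root 30: left subtree has 0 nodes { }, right has 1 {5}.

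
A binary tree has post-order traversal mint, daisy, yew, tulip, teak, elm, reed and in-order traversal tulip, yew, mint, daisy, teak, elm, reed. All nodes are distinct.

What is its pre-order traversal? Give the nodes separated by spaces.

reed elm teak tulip yew daisy mint

The last element of post-order is the root; it splits in-order into left and right subtrees.
Root reed: left subtree has 6 nodes {tulip, yew, mint, daisy, teak, elm}, right has 0 { }.
  Root elm: left subtree has 5 nodes {tulip, yew, mint, daisy, teak}, right has 0 { }.
    Root teak: left subtree has 4 nodes {tulip, yew, mint, daisy}, right has 0 { }.
      Root tulip: left subtree has 0 nodes { }, right has 3 {yew, mint, daisy}.
        Root yew: left subtree has 0 nodes { }, right has 2 {mint, daisy}.
          Root daisy: left subtree has 1 node {mint}, right has 0 { }.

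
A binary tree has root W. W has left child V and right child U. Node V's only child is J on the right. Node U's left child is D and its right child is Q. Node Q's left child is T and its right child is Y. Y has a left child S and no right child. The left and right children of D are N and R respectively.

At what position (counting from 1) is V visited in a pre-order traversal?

Pre-order visits the node, then its left subtree, then its right subtree.
Visit W.
At W: go left to V.
  Visit V.
  At V: no left child.
  At V: go right to J.
    J is a leaf — visit J.
At W: go right to U.
  Visit U.
  At U: go left to D.
    Visit D.
    At D: go left to N.
      N is a leaf — visit N.
    At D: go right to R.
      R is a leaf — visit R.
  At U: go right to Q.
    Visit Q.
    At Q: go left to T.
      T is a leaf — visit T.
    At Q: go right to Y.
      Visit Y.
      At Y: go left to S.
        S is a leaf — visit S.
      At Y: no right child.
Full pre-order sequence: W, V, J, U, D, N, R, Q, T, Y, S.

2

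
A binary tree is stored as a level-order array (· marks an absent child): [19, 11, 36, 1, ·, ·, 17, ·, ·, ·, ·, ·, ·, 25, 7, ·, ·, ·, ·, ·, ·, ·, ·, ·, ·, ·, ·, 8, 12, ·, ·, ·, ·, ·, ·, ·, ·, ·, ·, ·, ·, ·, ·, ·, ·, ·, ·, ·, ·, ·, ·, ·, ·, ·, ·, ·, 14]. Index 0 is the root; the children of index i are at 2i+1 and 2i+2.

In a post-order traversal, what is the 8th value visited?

17

Post-order visits the left subtree, then the right subtree, then the node.
At 19: go left to 11.
  At 11: go left to 1.
    1 is a leaf — visit 1.
  At 11: no right child.
  Visit 11.
At 19: go right to 36.
  At 36: no left child.
  At 36: go right to 17.
    At 17: go left to 25.
      At 25: go left to 8.
        At 8: no left child.
        At 8: go right to 14.
          14 is a leaf — visit 14.
        Visit 8.
      At 25: go right to 12.
        12 is a leaf — visit 12.
      Visit 25.
    At 17: go right to 7.
      7 is a leaf — visit 7.
    Visit 17.
  Visit 36.
Visit 19.
Full post-order sequence: 1, 11, 14, 8, 12, 25, 7, 17, 36, 19.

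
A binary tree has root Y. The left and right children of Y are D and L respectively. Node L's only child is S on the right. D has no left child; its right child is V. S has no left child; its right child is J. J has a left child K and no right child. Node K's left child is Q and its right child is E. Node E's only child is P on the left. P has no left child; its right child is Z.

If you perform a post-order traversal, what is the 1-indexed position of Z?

4

Post-order visits the left subtree, then the right subtree, then the node.
At Y: go left to D.
  At D: no left child.
  At D: go right to V.
    V is a leaf — visit V.
  Visit D.
At Y: go right to L.
  At L: no left child.
  At L: go right to S.
    At S: no left child.
    At S: go right to J.
      At J: go left to K.
        At K: go left to Q.
          Q is a leaf — visit Q.
        At K: go right to E.
          At E: go left to P.
            At P: no left child.
            At P: go right to Z.
              Z is a leaf — visit Z.
            Visit P.
          At E: no right child.
          Visit E.
        Visit K.
      At J: no right child.
      Visit J.
    Visit S.
  Visit L.
Visit Y.
Full post-order sequence: V, D, Q, Z, P, E, K, J, S, L, Y.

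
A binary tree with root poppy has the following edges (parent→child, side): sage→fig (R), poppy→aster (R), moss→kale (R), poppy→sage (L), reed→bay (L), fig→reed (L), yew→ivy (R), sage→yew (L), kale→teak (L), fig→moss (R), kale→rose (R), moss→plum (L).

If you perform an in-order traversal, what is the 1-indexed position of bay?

In-order visits the left subtree, then the node, then the right subtree.
At poppy: go left to sage.
  At sage: go left to yew.
    At yew: no left child.
    Visit yew.
    At yew: go right to ivy.
      ivy is a leaf — visit ivy.
  Visit sage.
  At sage: go right to fig.
    At fig: go left to reed.
      At reed: go left to bay.
        bay is a leaf — visit bay.
      Visit reed.
      At reed: no right child.
    Visit fig.
    At fig: go right to moss.
      At moss: go left to plum.
        plum is a leaf — visit plum.
      Visit moss.
      At moss: go right to kale.
        At kale: go left to teak.
          teak is a leaf — visit teak.
        Visit kale.
        At kale: go right to rose.
          rose is a leaf — visit rose.
Visit poppy.
At poppy: go right to aster.
  aster is a leaf — visit aster.
Full in-order sequence: yew, ivy, sage, bay, reed, fig, plum, moss, teak, kale, rose, poppy, aster.

4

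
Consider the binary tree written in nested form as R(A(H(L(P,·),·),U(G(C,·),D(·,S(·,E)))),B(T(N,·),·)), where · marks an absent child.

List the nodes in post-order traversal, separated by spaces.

P L H C G E S D U A N T B R

Post-order visits the left subtree, then the right subtree, then the node.
At R: go left to A.
  At A: go left to H.
    At H: go left to L.
      At L: go left to P.
        P is a leaf — visit P.
      At L: no right child.
      Visit L.
    At H: no right child.
    Visit H.
  At A: go right to U.
    At U: go left to G.
      At G: go left to C.
        C is a leaf — visit C.
      At G: no right child.
      Visit G.
    At U: go right to D.
      At D: no left child.
      At D: go right to S.
        At S: no left child.
        At S: go right to E.
          E is a leaf — visit E.
        Visit S.
      Visit D.
    Visit U.
  Visit A.
At R: go right to B.
  At B: go left to T.
    At T: go left to N.
      N is a leaf — visit N.
    At T: no right child.
    Visit T.
  At B: no right child.
  Visit B.
Visit R.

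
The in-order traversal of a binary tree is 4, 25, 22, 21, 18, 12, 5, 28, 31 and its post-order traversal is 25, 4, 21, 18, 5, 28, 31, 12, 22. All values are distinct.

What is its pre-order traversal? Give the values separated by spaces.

22 4 25 12 18 21 31 28 5

The last element of post-order is the root; it splits in-order into left and right subtrees.
Root 22: left subtree has 2 nodes {4, 25}, right has 6 {21, 18, 12, 5, 28, 31}.
  Root 4: left subtree has 0 nodes { }, right has 1 {25}.
  Root 12: left subtree has 2 nodes {21, 18}, right has 3 {5, 28, 31}.
    Root 18: left subtree has 1 node {21}, right has 0 { }.
    Root 31: left subtree has 2 nodes {5, 28}, right has 0 { }.
      Root 28: left subtree has 1 node {5}, right has 0 { }.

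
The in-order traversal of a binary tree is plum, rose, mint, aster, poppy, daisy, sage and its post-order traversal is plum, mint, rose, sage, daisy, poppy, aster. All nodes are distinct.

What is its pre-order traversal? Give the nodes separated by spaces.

The last element of post-order is the root; it splits in-order into left and right subtrees.
Root aster: left subtree has 3 nodes {plum, rose, mint}, right has 3 {poppy, daisy, sage}.
  Root rose: left subtree has 1 node {plum}, right has 1 {mint}.
  Root poppy: left subtree has 0 nodes { }, right has 2 {daisy, sage}.
    Root daisy: left subtree has 0 nodes { }, right has 1 {sage}.

aster rose plum mint poppy daisy sage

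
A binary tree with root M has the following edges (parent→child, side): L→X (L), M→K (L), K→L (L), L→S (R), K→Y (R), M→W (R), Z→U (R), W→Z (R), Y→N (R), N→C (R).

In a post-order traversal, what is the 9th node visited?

Z

Post-order visits the left subtree, then the right subtree, then the node.
At M: go left to K.
  At K: go left to L.
    At L: go left to X.
      X is a leaf — visit X.
    At L: go right to S.
      S is a leaf — visit S.
    Visit L.
  At K: go right to Y.
    At Y: no left child.
    At Y: go right to N.
      At N: no left child.
      At N: go right to C.
        C is a leaf — visit C.
      Visit N.
    Visit Y.
  Visit K.
At M: go right to W.
  At W: no left child.
  At W: go right to Z.
    At Z: no left child.
    At Z: go right to U.
      U is a leaf — visit U.
    Visit Z.
  Visit W.
Visit M.
Full post-order sequence: X, S, L, C, N, Y, K, U, Z, W, M.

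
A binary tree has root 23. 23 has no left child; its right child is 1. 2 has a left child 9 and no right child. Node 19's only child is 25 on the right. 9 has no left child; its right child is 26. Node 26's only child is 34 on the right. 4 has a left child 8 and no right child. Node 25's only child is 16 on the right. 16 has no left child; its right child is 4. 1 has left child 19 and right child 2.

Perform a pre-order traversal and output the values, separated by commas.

23, 1, 19, 25, 16, 4, 8, 2, 9, 26, 34

Pre-order visits the node, then its left subtree, then its right subtree.
Visit 23.
At 23: no left child.
At 23: go right to 1.
  Visit 1.
  At 1: go left to 19.
    Visit 19.
    At 19: no left child.
    At 19: go right to 25.
      Visit 25.
      At 25: no left child.
      At 25: go right to 16.
        Visit 16.
        At 16: no left child.
        At 16: go right to 4.
          Visit 4.
          At 4: go left to 8.
            8 is a leaf — visit 8.
          At 4: no right child.
  At 1: go right to 2.
    Visit 2.
    At 2: go left to 9.
      Visit 9.
      At 9: no left child.
      At 9: go right to 26.
        Visit 26.
        At 26: no left child.
        At 26: go right to 34.
          34 is a leaf — visit 34.
    At 2: no right child.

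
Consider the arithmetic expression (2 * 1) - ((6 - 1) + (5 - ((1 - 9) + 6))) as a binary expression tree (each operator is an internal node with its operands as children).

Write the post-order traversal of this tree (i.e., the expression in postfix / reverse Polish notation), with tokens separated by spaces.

2 1 * 6 1 - 5 1 9 - 6 + - + -

Post-order on an expression tree gives postfix notation: for each operator, emit left operand, right operand, then the operator.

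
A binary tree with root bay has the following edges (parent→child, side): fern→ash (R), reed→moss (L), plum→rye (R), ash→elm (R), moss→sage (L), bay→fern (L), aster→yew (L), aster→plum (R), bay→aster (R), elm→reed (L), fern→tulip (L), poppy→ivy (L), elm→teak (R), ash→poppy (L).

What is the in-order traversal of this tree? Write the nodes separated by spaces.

tulip fern ivy poppy ash sage moss reed elm teak bay yew aster plum rye

In-order visits the left subtree, then the node, then the right subtree.
At bay: go left to fern.
  At fern: go left to tulip.
    tulip is a leaf — visit tulip.
  Visit fern.
  At fern: go right to ash.
    At ash: go left to poppy.
      At poppy: go left to ivy.
        ivy is a leaf — visit ivy.
      Visit poppy.
      At poppy: no right child.
    Visit ash.
    At ash: go right to elm.
      At elm: go left to reed.
        At reed: go left to moss.
          At moss: go left to sage.
            sage is a leaf — visit sage.
          Visit moss.
          At moss: no right child.
        Visit reed.
        At reed: no right child.
      Visit elm.
      At elm: go right to teak.
        teak is a leaf — visit teak.
Visit bay.
At bay: go right to aster.
  At aster: go left to yew.
    yew is a leaf — visit yew.
  Visit aster.
  At aster: go right to plum.
    At plum: no left child.
    Visit plum.
    At plum: go right to rye.
      rye is a leaf — visit rye.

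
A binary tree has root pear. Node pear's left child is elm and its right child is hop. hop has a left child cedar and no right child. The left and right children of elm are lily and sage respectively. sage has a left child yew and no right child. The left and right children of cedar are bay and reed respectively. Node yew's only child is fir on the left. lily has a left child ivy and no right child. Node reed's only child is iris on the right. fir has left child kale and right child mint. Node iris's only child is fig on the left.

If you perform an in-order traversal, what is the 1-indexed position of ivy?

1

In-order visits the left subtree, then the node, then the right subtree.
At pear: go left to elm.
  At elm: go left to lily.
    At lily: go left to ivy.
      ivy is a leaf — visit ivy.
    Visit lily.
    At lily: no right child.
  Visit elm.
  At elm: go right to sage.
    At sage: go left to yew.
      At yew: go left to fir.
        At fir: go left to kale.
          kale is a leaf — visit kale.
        Visit fir.
        At fir: go right to mint.
          mint is a leaf — visit mint.
      Visit yew.
      At yew: no right child.
    Visit sage.
    At sage: no right child.
Visit pear.
At pear: go right to hop.
  At hop: go left to cedar.
    At cedar: go left to bay.
      bay is a leaf — visit bay.
    Visit cedar.
    At cedar: go right to reed.
      At reed: no left child.
      Visit reed.
      At reed: go right to iris.
        At iris: go left to fig.
          fig is a leaf — visit fig.
        Visit iris.
        At iris: no right child.
  Visit hop.
  At hop: no right child.
Full in-order sequence: ivy, lily, elm, kale, fir, mint, yew, sage, pear, bay, cedar, reed, fig, iris, hop.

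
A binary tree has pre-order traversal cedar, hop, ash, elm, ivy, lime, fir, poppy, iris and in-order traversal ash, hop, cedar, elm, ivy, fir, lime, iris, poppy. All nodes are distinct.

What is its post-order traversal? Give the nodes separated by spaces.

ash hop fir iris poppy lime ivy elm cedar

The first element of pre-order is the root; it splits in-order into left and right subtrees.
Root cedar: left subtree has 2 nodes {ash, hop}, right has 6 {elm, ivy, fir, lime, iris, poppy}.
  Root hop: left subtree has 1 node {ash}, right has 0 { }.
  Root elm: left subtree has 0 nodes { }, right has 5 {ivy, fir, lime, iris, poppy}.
    Root ivy: left subtree has 0 nodes { }, right has 4 {fir, lime, iris, poppy}.
      Root lime: left subtree has 1 node {fir}, right has 2 {iris, poppy}.
        Root poppy: left subtree has 1 node {iris}, right has 0 { }.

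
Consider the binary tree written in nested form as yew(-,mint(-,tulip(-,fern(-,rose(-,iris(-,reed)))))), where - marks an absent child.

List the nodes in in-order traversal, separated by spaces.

yew mint tulip fern rose iris reed

In-order visits the left subtree, then the node, then the right subtree.
At yew: no left child.
Visit yew.
At yew: go right to mint.
  At mint: no left child.
  Visit mint.
  At mint: go right to tulip.
    At tulip: no left child.
    Visit tulip.
    At tulip: go right to fern.
      At fern: no left child.
      Visit fern.
      At fern: go right to rose.
        At rose: no left child.
        Visit rose.
        At rose: go right to iris.
          At iris: no left child.
          Visit iris.
          At iris: go right to reed.
            reed is a leaf — visit reed.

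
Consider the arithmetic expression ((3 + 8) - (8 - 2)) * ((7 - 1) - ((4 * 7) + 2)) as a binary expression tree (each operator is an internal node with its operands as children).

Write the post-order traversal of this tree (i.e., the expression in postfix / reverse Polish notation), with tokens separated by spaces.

3 8 + 8 2 - - 7 1 - 4 7 * 2 + - *

Post-order on an expression tree gives postfix notation: for each operator, emit left operand, right operand, then the operator.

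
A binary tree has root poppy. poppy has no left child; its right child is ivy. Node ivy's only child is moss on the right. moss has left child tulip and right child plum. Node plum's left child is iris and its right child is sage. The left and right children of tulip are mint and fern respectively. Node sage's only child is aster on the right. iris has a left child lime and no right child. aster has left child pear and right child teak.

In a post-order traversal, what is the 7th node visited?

Post-order visits the left subtree, then the right subtree, then the node.
At poppy: no left child.
At poppy: go right to ivy.
  At ivy: no left child.
  At ivy: go right to moss.
    At moss: go left to tulip.
      At tulip: go left to mint.
        mint is a leaf — visit mint.
      At tulip: go right to fern.
        fern is a leaf — visit fern.
      Visit tulip.
    At moss: go right to plum.
      At plum: go left to iris.
        At iris: go left to lime.
          lime is a leaf — visit lime.
        At iris: no right child.
        Visit iris.
      At plum: go right to sage.
        At sage: no left child.
        At sage: go right to aster.
          At aster: go left to pear.
            pear is a leaf — visit pear.
          At aster: go right to teak.
            teak is a leaf — visit teak.
          Visit aster.
        Visit sage.
      Visit plum.
    Visit moss.
  Visit ivy.
Visit poppy.
Full post-order sequence: mint, fern, tulip, lime, iris, pear, teak, aster, sage, plum, moss, ivy, poppy.

teak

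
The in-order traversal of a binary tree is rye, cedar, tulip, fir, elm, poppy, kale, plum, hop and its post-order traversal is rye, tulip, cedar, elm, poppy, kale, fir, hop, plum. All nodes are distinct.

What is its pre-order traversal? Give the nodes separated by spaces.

plum fir cedar rye tulip kale poppy elm hop

The last element of post-order is the root; it splits in-order into left and right subtrees.
Root plum: left subtree has 7 nodes {rye, cedar, tulip, fir, elm, poppy, kale}, right has 1 {hop}.
  Root fir: left subtree has 3 nodes {rye, cedar, tulip}, right has 3 {elm, poppy, kale}.
    Root cedar: left subtree has 1 node {rye}, right has 1 {tulip}.
    Root kale: left subtree has 2 nodes {elm, poppy}, right has 0 { }.
      Root poppy: left subtree has 1 node {elm}, right has 0 { }.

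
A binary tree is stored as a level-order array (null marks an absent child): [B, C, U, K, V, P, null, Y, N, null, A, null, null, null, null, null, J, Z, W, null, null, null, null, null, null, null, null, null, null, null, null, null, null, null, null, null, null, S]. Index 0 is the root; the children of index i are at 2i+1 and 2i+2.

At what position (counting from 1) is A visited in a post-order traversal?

8

Post-order visits the left subtree, then the right subtree, then the node.
At B: go left to C.
  At C: go left to K.
    At K: go left to Y.
      At Y: no left child.
      At Y: go right to J.
        J is a leaf — visit J.
      Visit Y.
    At K: go right to N.
      At N: go left to Z.
        Z is a leaf — visit Z.
      At N: go right to W.
        At W: go left to S.
          S is a leaf — visit S.
        At W: no right child.
        Visit W.
      Visit N.
    Visit K.
  At C: go right to V.
    At V: no left child.
    At V: go right to A.
      A is a leaf — visit A.
    Visit V.
  Visit C.
At B: go right to U.
  At U: go left to P.
    P is a leaf — visit P.
  At U: no right child.
  Visit U.
Visit B.
Full post-order sequence: J, Y, Z, S, W, N, K, A, V, C, P, U, B.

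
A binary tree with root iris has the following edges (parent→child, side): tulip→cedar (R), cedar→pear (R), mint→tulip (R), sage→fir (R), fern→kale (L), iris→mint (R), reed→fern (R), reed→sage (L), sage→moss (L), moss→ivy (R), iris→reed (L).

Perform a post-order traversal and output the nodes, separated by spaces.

ivy moss fir sage kale fern reed pear cedar tulip mint iris

Post-order visits the left subtree, then the right subtree, then the node.
At iris: go left to reed.
  At reed: go left to sage.
    At sage: go left to moss.
      At moss: no left child.
      At moss: go right to ivy.
        ivy is a leaf — visit ivy.
      Visit moss.
    At sage: go right to fir.
      fir is a leaf — visit fir.
    Visit sage.
  At reed: go right to fern.
    At fern: go left to kale.
      kale is a leaf — visit kale.
    At fern: no right child.
    Visit fern.
  Visit reed.
At iris: go right to mint.
  At mint: no left child.
  At mint: go right to tulip.
    At tulip: no left child.
    At tulip: go right to cedar.
      At cedar: no left child.
      At cedar: go right to pear.
        pear is a leaf — visit pear.
      Visit cedar.
    Visit tulip.
  Visit mint.
Visit iris.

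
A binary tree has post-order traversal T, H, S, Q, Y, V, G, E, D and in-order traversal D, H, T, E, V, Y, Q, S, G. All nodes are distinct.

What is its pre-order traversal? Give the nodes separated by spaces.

D E H T G V Y Q S

The last element of post-order is the root; it splits in-order into left and right subtrees.
Root D: left subtree has 0 nodes { }, right has 8 {H, T, E, V, Y, Q, S, G}.
  Root E: left subtree has 2 nodes {H, T}, right has 5 {V, Y, Q, S, G}.
    Root H: left subtree has 0 nodes { }, right has 1 {T}.
    Root G: left subtree has 4 nodes {V, Y, Q, S}, right has 0 { }.
      Root V: left subtree has 0 nodes { }, right has 3 {Y, Q, S}.
        Root Y: left subtree has 0 nodes { }, right has 2 {Q, S}.
          Root Q: left subtree has 0 nodes { }, right has 1 {S}.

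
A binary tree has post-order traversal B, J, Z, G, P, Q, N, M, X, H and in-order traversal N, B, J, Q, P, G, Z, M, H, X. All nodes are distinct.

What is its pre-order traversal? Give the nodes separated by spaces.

H M N Q J B P G Z X

The last element of post-order is the root; it splits in-order into left and right subtrees.
Root H: left subtree has 8 nodes {N, B, J, Q, P, G, Z, M}, right has 1 {X}.
  Root M: left subtree has 7 nodes {N, B, J, Q, P, G, Z}, right has 0 { }.
    Root N: left subtree has 0 nodes { }, right has 6 {B, J, Q, P, G, Z}.
      Root Q: left subtree has 2 nodes {B, J}, right has 3 {P, G, Z}.
        Root J: left subtree has 1 node {B}, right has 0 { }.
        Root P: left subtree has 0 nodes { }, right has 2 {G, Z}.
          Root G: left subtree has 0 nodes { }, right has 1 {Z}.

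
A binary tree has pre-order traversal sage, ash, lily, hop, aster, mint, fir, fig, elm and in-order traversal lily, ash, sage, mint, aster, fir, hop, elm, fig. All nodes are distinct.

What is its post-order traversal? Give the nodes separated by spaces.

The first element of pre-order is the root; it splits in-order into left and right subtrees.
Root sage: left subtree has 2 nodes {lily, ash}, right has 6 {mint, aster, fir, hop, elm, fig}.
  Root ash: left subtree has 1 node {lily}, right has 0 { }.
  Root hop: left subtree has 3 nodes {mint, aster, fir}, right has 2 {elm, fig}.
    Root aster: left subtree has 1 node {mint}, right has 1 {fir}.
    Root fig: left subtree has 1 node {elm}, right has 0 { }.

lily ash mint fir aster elm fig hop sage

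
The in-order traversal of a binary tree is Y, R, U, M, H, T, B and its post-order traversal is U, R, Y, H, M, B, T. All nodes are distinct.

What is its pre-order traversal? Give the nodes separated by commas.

The last element of post-order is the root; it splits in-order into left and right subtrees.
Root T: left subtree has 5 nodes {Y, R, U, M, H}, right has 1 {B}.
  Root M: left subtree has 3 nodes {Y, R, U}, right has 1 {H}.
    Root Y: left subtree has 0 nodes { }, right has 2 {R, U}.
      Root R: left subtree has 0 nodes { }, right has 1 {U}.

T, M, Y, R, U, H, B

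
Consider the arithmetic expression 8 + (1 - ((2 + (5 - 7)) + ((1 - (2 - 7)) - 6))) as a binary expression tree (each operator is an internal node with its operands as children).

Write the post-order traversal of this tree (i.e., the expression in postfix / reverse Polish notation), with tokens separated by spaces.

Post-order on an expression tree gives postfix notation: for each operator, emit left operand, right operand, then the operator.

8 1 2 5 7 - + 1 2 7 - - 6 - + - +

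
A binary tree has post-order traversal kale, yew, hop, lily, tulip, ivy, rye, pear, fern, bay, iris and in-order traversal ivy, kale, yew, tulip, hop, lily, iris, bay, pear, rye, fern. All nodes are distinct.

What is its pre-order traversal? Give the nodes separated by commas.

iris, ivy, tulip, yew, kale, lily, hop, bay, fern, pear, rye

The last element of post-order is the root; it splits in-order into left and right subtrees.
Root iris: left subtree has 6 nodes {ivy, kale, yew, tulip, hop, lily}, right has 4 {bay, pear, rye, fern}.
  Root ivy: left subtree has 0 nodes { }, right has 5 {kale, yew, tulip, hop, lily}.
    Root tulip: left subtree has 2 nodes {kale, yew}, right has 2 {hop, lily}.
      Root yew: left subtree has 1 node {kale}, right has 0 { }.
      Root lily: left subtree has 1 node {hop}, right has 0 { }.
  Root bay: left subtree has 0 nodes { }, right has 3 {pear, rye, fern}.
    Root fern: left subtree has 2 nodes {pear, rye}, right has 0 { }.
      Root pear: left subtree has 0 nodes { }, right has 1 {rye}.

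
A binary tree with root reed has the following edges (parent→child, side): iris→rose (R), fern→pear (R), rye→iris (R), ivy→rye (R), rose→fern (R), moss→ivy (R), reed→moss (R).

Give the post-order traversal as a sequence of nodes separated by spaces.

pear fern rose iris rye ivy moss reed

Post-order visits the left subtree, then the right subtree, then the node.
At reed: no left child.
At reed: go right to moss.
  At moss: no left child.
  At moss: go right to ivy.
    At ivy: no left child.
    At ivy: go right to rye.
      At rye: no left child.
      At rye: go right to iris.
        At iris: no left child.
        At iris: go right to rose.
          At rose: no left child.
          At rose: go right to fern.
            At fern: no left child.
            At fern: go right to pear.
              pear is a leaf — visit pear.
            Visit fern.
          Visit rose.
        Visit iris.
      Visit rye.
    Visit ivy.
  Visit moss.
Visit reed.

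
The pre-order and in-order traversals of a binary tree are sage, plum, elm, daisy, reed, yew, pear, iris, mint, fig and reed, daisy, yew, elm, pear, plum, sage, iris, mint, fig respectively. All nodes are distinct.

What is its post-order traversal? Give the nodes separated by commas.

reed, yew, daisy, pear, elm, plum, fig, mint, iris, sage

The first element of pre-order is the root; it splits in-order into left and right subtrees.
Root sage: left subtree has 6 nodes {reed, daisy, yew, elm, pear, plum}, right has 3 {iris, mint, fig}.
  Root plum: left subtree has 5 nodes {reed, daisy, yew, elm, pear}, right has 0 { }.
    Root elm: left subtree has 3 nodes {reed, daisy, yew}, right has 1 {pear}.
      Root daisy: left subtree has 1 node {reed}, right has 1 {yew}.
  Root iris: left subtree has 0 nodes { }, right has 2 {mint, fig}.
    Root mint: left subtree has 0 nodes { }, right has 1 {fig}.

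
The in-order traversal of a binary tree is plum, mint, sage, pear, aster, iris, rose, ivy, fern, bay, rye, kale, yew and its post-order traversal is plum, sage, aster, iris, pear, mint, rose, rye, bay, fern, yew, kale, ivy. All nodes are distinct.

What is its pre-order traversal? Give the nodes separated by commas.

The last element of post-order is the root; it splits in-order into left and right subtrees.
Root ivy: left subtree has 7 nodes {plum, mint, sage, pear, aster, iris, rose}, right has 5 {fern, bay, rye, kale, yew}.
  Root rose: left subtree has 6 nodes {plum, mint, sage, pear, aster, iris}, right has 0 { }.
    Root mint: left subtree has 1 node {plum}, right has 4 {sage, pear, aster, iris}.
      Root pear: left subtree has 1 node {sage}, right has 2 {aster, iris}.
        Root iris: left subtree has 1 node {aster}, right has 0 { }.
  Root kale: left subtree has 3 nodes {fern, bay, rye}, right has 1 {yew}.
    Root fern: left subtree has 0 nodes { }, right has 2 {bay, rye}.
      Root bay: left subtree has 0 nodes { }, right has 1 {rye}.

ivy, rose, mint, plum, pear, sage, iris, aster, kale, fern, bay, rye, yew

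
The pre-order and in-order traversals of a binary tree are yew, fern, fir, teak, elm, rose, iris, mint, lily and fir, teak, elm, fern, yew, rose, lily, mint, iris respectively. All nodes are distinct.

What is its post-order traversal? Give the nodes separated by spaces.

The first element of pre-order is the root; it splits in-order into left and right subtrees.
Root yew: left subtree has 4 nodes {fir, teak, elm, fern}, right has 4 {rose, lily, mint, iris}.
  Root fern: left subtree has 3 nodes {fir, teak, elm}, right has 0 { }.
    Root fir: left subtree has 0 nodes { }, right has 2 {teak, elm}.
      Root teak: left subtree has 0 nodes { }, right has 1 {elm}.
  Root rose: left subtree has 0 nodes { }, right has 3 {lily, mint, iris}.
    Root iris: left subtree has 2 nodes {lily, mint}, right has 0 { }.
      Root mint: left subtree has 1 node {lily}, right has 0 { }.

elm teak fir fern lily mint iris rose yew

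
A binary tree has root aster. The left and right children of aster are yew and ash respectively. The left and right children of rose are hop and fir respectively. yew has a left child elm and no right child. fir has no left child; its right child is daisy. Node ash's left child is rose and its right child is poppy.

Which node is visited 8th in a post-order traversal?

Post-order visits the left subtree, then the right subtree, then the node.
At aster: go left to yew.
  At yew: go left to elm.
    elm is a leaf — visit elm.
  At yew: no right child.
  Visit yew.
At aster: go right to ash.
  At ash: go left to rose.
    At rose: go left to hop.
      hop is a leaf — visit hop.
    At rose: go right to fir.
      At fir: no left child.
      At fir: go right to daisy.
        daisy is a leaf — visit daisy.
      Visit fir.
    Visit rose.
  At ash: go right to poppy.
    poppy is a leaf — visit poppy.
  Visit ash.
Visit aster.
Full post-order sequence: elm, yew, hop, daisy, fir, rose, poppy, ash, aster.

ash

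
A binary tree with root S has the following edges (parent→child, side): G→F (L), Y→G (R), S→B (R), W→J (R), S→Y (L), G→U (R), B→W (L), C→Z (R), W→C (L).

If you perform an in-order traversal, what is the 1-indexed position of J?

9

In-order visits the left subtree, then the node, then the right subtree.
At S: go left to Y.
  At Y: no left child.
  Visit Y.
  At Y: go right to G.
    At G: go left to F.
      F is a leaf — visit F.
    Visit G.
    At G: go right to U.
      U is a leaf — visit U.
Visit S.
At S: go right to B.
  At B: go left to W.
    At W: go left to C.
      At C: no left child.
      Visit C.
      At C: go right to Z.
        Z is a leaf — visit Z.
    Visit W.
    At W: go right to J.
      J is a leaf — visit J.
  Visit B.
  At B: no right child.
Full in-order sequence: Y, F, G, U, S, C, Z, W, J, B.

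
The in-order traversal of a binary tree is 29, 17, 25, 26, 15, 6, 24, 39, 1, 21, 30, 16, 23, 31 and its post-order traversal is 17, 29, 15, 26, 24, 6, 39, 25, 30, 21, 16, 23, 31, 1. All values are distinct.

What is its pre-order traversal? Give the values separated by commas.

The last element of post-order is the root; it splits in-order into left and right subtrees.
Root 1: left subtree has 8 nodes {29, 17, 25, 26, 15, 6, 24, 39}, right has 5 {21, 30, 16, 23, 31}.
  Root 25: left subtree has 2 nodes {29, 17}, right has 5 {26, 15, 6, 24, 39}.
    Root 29: left subtree has 0 nodes { }, right has 1 {17}.
    Root 39: left subtree has 4 nodes {26, 15, 6, 24}, right has 0 { }.
      Root 6: left subtree has 2 nodes {26, 15}, right has 1 {24}.
        Root 26: left subtree has 0 nodes { }, right has 1 {15}.
  Root 31: left subtree has 4 nodes {21, 30, 16, 23}, right has 0 { }.
    Root 23: left subtree has 3 nodes {21, 30, 16}, right has 0 { }.
      Root 16: left subtree has 2 nodes {21, 30}, right has 0 { }.
        Root 21: left subtree has 0 nodes { }, right has 1 {30}.

1, 25, 29, 17, 39, 6, 26, 15, 24, 31, 23, 16, 21, 30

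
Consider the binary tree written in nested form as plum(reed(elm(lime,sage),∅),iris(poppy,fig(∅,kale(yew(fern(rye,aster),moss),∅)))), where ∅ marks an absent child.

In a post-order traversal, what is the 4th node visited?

Post-order visits the left subtree, then the right subtree, then the node.
At plum: go left to reed.
  At reed: go left to elm.
    At elm: go left to lime.
      lime is a leaf — visit lime.
    At elm: go right to sage.
      sage is a leaf — visit sage.
    Visit elm.
  At reed: no right child.
  Visit reed.
At plum: go right to iris.
  At iris: go left to poppy.
    poppy is a leaf — visit poppy.
  At iris: go right to fig.
    At fig: no left child.
    At fig: go right to kale.
      At kale: go left to yew.
        At yew: go left to fern.
          At fern: go left to rye.
            rye is a leaf — visit rye.
          At fern: go right to aster.
            aster is a leaf — visit aster.
          Visit fern.
        At yew: go right to moss.
          moss is a leaf — visit moss.
        Visit yew.
      At kale: no right child.
      Visit kale.
    Visit fig.
  Visit iris.
Visit plum.
Full post-order sequence: lime, sage, elm, reed, poppy, rye, aster, fern, moss, yew, kale, fig, iris, plum.

reed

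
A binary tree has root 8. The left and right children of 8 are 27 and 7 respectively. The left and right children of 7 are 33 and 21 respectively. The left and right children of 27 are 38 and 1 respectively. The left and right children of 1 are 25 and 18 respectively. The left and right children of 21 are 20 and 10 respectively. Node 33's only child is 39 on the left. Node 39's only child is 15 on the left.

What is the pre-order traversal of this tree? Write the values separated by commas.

8, 27, 38, 1, 25, 18, 7, 33, 39, 15, 21, 20, 10

Pre-order visits the node, then its left subtree, then its right subtree.
Visit 8.
At 8: go left to 27.
  Visit 27.
  At 27: go left to 38.
    38 is a leaf — visit 38.
  At 27: go right to 1.
    Visit 1.
    At 1: go left to 25.
      25 is a leaf — visit 25.
    At 1: go right to 18.
      18 is a leaf — visit 18.
At 8: go right to 7.
  Visit 7.
  At 7: go left to 33.
    Visit 33.
    At 33: go left to 39.
      Visit 39.
      At 39: go left to 15.
        15 is a leaf — visit 15.
      At 39: no right child.
    At 33: no right child.
  At 7: go right to 21.
    Visit 21.
    At 21: go left to 20.
      20 is a leaf — visit 20.
    At 21: go right to 10.
      10 is a leaf — visit 10.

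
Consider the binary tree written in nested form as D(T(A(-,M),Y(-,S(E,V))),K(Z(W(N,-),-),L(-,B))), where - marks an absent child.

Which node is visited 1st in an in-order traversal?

In-order visits the left subtree, then the node, then the right subtree.
At D: go left to T.
  At T: go left to A.
    At A: no left child.
    Visit A.
    At A: go right to M.
      M is a leaf — visit M.
  Visit T.
  At T: go right to Y.
    At Y: no left child.
    Visit Y.
    At Y: go right to S.
      At S: go left to E.
        E is a leaf — visit E.
      Visit S.
      At S: go right to V.
        V is a leaf — visit V.
Visit D.
At D: go right to K.
  At K: go left to Z.
    At Z: go left to W.
      At W: go left to N.
        N is a leaf — visit N.
      Visit W.
      At W: no right child.
    Visit Z.
    At Z: no right child.
  Visit K.
  At K: go right to L.
    At L: no left child.
    Visit L.
    At L: go right to B.
      B is a leaf — visit B.
Full in-order sequence: A, M, T, Y, E, S, V, D, N, W, Z, K, L, B.

A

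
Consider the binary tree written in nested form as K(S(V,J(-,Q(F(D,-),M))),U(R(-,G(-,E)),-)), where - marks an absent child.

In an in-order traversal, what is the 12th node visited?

In-order visits the left subtree, then the node, then the right subtree.
At K: go left to S.
  At S: go left to V.
    V is a leaf — visit V.
  Visit S.
  At S: go right to J.
    At J: no left child.
    Visit J.
    At J: go right to Q.
      At Q: go left to F.
        At F: go left to D.
          D is a leaf — visit D.
        Visit F.
        At F: no right child.
      Visit Q.
      At Q: go right to M.
        M is a leaf — visit M.
Visit K.
At K: go right to U.
  At U: go left to R.
    At R: no left child.
    Visit R.
    At R: go right to G.
      At G: no left child.
      Visit G.
      At G: go right to E.
        E is a leaf — visit E.
  Visit U.
  At U: no right child.
Full in-order sequence: V, S, J, D, F, Q, M, K, R, G, E, U.

U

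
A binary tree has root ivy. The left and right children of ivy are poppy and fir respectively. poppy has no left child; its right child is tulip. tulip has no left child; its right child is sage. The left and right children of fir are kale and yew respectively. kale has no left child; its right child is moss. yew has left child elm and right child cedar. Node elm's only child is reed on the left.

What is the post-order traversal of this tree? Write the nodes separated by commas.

Post-order visits the left subtree, then the right subtree, then the node.
At ivy: go left to poppy.
  At poppy: no left child.
  At poppy: go right to tulip.
    At tulip: no left child.
    At tulip: go right to sage.
      sage is a leaf — visit sage.
    Visit tulip.
  Visit poppy.
At ivy: go right to fir.
  At fir: go left to kale.
    At kale: no left child.
    At kale: go right to moss.
      moss is a leaf — visit moss.
    Visit kale.
  At fir: go right to yew.
    At yew: go left to elm.
      At elm: go left to reed.
        reed is a leaf — visit reed.
      At elm: no right child.
      Visit elm.
    At yew: go right to cedar.
      cedar is a leaf — visit cedar.
    Visit yew.
  Visit fir.
Visit ivy.

sage, tulip, poppy, moss, kale, reed, elm, cedar, yew, fir, ivy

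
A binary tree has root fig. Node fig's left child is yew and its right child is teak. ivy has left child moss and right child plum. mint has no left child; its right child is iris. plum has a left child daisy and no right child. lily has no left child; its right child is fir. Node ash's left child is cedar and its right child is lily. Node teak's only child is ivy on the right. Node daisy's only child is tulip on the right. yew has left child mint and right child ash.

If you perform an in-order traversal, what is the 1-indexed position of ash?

In-order visits the left subtree, then the node, then the right subtree.
At fig: go left to yew.
  At yew: go left to mint.
    At mint: no left child.
    Visit mint.
    At mint: go right to iris.
      iris is a leaf — visit iris.
  Visit yew.
  At yew: go right to ash.
    At ash: go left to cedar.
      cedar is a leaf — visit cedar.
    Visit ash.
    At ash: go right to lily.
      At lily: no left child.
      Visit lily.
      At lily: go right to fir.
        fir is a leaf — visit fir.
Visit fig.
At fig: go right to teak.
  At teak: no left child.
  Visit teak.
  At teak: go right to ivy.
    At ivy: go left to moss.
      moss is a leaf — visit moss.
    Visit ivy.
    At ivy: go right to plum.
      At plum: go left to daisy.
        At daisy: no left child.
        Visit daisy.
        At daisy: go right to tulip.
          tulip is a leaf — visit tulip.
      Visit plum.
      At plum: no right child.
Full in-order sequence: mint, iris, yew, cedar, ash, lily, fir, fig, teak, moss, ivy, daisy, tulip, plum.

5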